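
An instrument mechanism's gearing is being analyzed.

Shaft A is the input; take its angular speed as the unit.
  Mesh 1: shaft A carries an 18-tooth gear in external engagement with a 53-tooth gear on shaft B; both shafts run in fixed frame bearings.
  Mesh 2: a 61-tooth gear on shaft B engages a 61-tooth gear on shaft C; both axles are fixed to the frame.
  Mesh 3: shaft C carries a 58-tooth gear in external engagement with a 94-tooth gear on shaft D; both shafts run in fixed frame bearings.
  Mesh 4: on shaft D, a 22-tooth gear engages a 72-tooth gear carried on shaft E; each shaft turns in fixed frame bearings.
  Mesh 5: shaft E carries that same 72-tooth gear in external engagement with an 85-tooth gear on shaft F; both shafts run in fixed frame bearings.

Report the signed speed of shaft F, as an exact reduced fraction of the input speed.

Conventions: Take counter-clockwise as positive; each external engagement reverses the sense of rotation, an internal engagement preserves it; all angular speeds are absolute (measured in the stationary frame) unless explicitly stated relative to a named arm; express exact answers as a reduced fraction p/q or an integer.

-11484/211735

5-mesh fixed-axis compound train (all bearings frame-fixed)
mesh 1 [18T→53T]: |ω|/ω_in = 1×18/53 = 18/53, sense flips to −
mesh 2 [61T→61T]: |ω|/ω_in = (18/53)×61/61 = 18/53, sense flips to +
mesh 3 [58T→94T]: |ω|/ω_in = (18/53)×58/94 = 522/2491, sense flips to −
mesh 4 [22T→72T]: |ω|/ω_in = (522/2491)×22/72 = 319/4982, sense flips to +
mesh 5 [72T→85T]: |ω|/ω_in = (319/4982)×72/85 = 11484/211735, sense flips to −
signed output speed (× input speed) = -11484/211735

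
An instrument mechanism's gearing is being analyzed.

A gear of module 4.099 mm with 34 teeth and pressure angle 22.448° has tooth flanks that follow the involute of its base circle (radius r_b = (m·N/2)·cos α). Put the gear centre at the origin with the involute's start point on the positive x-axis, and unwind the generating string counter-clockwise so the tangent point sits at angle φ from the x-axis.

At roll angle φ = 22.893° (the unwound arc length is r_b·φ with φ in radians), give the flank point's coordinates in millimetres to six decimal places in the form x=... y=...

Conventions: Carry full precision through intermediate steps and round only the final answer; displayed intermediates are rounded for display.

topology: single-mesh involute geometry — m = 4.099, N = 34
pitch radius r_p = m·N/2 = 4.099·34/2 = 69.683000
base radius r_b = r_p·cos α = 69.683000·cos 22.448° = 64.402873
roll angle φ = 22.893° = 0.39955823 rad
x = r_b·(cos φ + φ·sin φ) = 69.340361
y = r_b·(sin φ − φ·cos φ) = 1.347643

x=69.340361 y=1.347643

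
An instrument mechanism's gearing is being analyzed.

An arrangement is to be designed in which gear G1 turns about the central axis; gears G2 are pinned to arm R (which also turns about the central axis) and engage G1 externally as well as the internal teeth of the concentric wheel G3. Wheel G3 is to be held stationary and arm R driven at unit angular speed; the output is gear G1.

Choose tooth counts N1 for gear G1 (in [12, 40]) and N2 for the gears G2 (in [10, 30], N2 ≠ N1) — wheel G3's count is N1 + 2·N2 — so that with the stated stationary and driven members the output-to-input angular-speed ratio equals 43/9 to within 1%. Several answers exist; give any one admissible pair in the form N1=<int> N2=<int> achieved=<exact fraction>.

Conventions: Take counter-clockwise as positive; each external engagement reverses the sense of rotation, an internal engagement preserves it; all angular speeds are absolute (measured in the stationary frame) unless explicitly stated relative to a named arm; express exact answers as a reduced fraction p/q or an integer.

N1=18 N2=25 achieved=43/9

design class (target 43/9): planetary set
Willis with ω_ring = 0: ω_sun/ω_arm = (N1+N3)/N1; set equal to 43/9  ⇒  N3/N1 = 43/9 − 1 = 34/9
N3 = N1 + 2·N2  ⇒  N2/N1 = (N3/N1 − 1)/2 = (34/9 − 1)/2 = 25/18
smallest multiple with N1 ≥ 12 and N2 ≥ 10: k = 1  ⇒  N1 = 1·18 = 18, N2 = 1·25 = 25 (N1 ≤ 40, N2 ≤ 30, N2 ≠ N1 ✓), N3 = 18 + 2·25 = 68
check: (N1+N3)/N1 with N1 = 18, N3 = 68 gives 43/9; |achieved − target| = 0 ≤ 43/900 ✓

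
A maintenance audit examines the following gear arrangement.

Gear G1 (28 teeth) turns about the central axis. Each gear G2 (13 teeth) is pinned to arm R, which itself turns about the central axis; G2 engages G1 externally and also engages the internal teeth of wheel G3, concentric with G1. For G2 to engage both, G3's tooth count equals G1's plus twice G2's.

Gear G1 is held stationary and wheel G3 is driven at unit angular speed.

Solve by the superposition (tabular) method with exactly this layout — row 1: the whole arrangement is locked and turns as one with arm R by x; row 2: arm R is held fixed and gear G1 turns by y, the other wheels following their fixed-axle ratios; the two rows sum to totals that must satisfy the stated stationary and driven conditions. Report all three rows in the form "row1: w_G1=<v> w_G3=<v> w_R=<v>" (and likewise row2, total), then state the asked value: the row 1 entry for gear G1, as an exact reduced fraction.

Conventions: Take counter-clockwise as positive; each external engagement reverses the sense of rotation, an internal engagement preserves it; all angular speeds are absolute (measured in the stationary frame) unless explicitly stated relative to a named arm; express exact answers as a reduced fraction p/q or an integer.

row1: w_G1=27/41 w_G3=27/41 w_R=27/41
row2: w_G1=-27/41 w_G3=14/41 w_R=0
total: w_G1=0 w_G3=1 w_R=27/41
asked value: 27/41

recognized (axles ride arm R): planetary set, 28/13/54 teeth
superposition row 1 [locked train]: every member turns x
row 2: sun turns y, ring = −(28/54)·y, arm 0
boundary: total ω_sun = x + y = 0 and total ω_ring = x − (28/54)·y = 1  ⇒  y = -27/41, x = 27/41
row 2 ring = −(28/54)·(-27/41) = 14/41
totals (row 1 + row 2): sun 27/41 + (-27/41) = 0, ring 27/41 + 14/41 = 1, arm 27/41 + 0 = 27/41
asked cell (row1, sun) = 27/41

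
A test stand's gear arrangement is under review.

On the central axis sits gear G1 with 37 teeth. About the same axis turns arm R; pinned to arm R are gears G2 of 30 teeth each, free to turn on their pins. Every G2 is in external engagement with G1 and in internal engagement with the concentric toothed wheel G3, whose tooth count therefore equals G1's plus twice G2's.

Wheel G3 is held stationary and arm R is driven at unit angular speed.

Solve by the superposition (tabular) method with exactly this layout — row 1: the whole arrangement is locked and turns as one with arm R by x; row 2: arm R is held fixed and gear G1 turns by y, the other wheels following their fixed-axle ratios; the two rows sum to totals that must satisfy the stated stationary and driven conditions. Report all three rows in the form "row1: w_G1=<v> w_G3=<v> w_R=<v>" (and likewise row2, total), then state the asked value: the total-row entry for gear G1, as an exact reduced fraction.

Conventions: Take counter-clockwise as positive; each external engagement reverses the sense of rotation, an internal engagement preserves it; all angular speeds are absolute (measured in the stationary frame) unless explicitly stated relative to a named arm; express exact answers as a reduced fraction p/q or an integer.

planetary set (37T centre, 30T on arm, 97T internal) — Willis relation
row 1: whole set turns with the arm by x
superposition row 2 [arm held]: sun y, ring −(37/97)·y, arm 0
boundary: total ω_ring = x − (37/97)·y = 0 and total ω_arm = x = 1  ⇒  y = 97/37, x = 1
row 2 ring = −(37/97)·97/37 = -1
totals (row 1 + row 2): sun 1 + 97/37 = 134/37, ring 1 + (-1) = 0, arm 1 + 0 = 1
asked cell (total, sun) = 134/37

row1: w_G1=1 w_G3=1 w_R=1
row2: w_G1=97/37 w_G3=-1 w_R=0
total: w_G1=134/37 w_G3=0 w_R=1
asked value: 134/37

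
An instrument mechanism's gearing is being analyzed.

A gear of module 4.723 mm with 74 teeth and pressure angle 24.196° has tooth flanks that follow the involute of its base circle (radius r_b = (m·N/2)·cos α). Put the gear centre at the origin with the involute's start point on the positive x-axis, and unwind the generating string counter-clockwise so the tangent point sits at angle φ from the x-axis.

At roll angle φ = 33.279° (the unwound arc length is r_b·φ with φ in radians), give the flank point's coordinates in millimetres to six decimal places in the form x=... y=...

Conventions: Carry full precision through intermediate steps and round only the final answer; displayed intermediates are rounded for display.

recognized (one wheel, involute flank): single-mesh tooth geometry, m = 4.723, N = 74
pitch radius r_p = m·N/2 = 4.723·74/2 = 174.751000
base radius r_b = r_p·cos α = 174.751000·cos 24.196° = 159.398903
roll angle φ = 33.279° = 0.58082812 rad
x = r_b·(cos φ + φ·sin φ) = 184.060858
y = r_b·(sin φ − φ·cos φ) = 10.064315

x=184.060858 y=10.064315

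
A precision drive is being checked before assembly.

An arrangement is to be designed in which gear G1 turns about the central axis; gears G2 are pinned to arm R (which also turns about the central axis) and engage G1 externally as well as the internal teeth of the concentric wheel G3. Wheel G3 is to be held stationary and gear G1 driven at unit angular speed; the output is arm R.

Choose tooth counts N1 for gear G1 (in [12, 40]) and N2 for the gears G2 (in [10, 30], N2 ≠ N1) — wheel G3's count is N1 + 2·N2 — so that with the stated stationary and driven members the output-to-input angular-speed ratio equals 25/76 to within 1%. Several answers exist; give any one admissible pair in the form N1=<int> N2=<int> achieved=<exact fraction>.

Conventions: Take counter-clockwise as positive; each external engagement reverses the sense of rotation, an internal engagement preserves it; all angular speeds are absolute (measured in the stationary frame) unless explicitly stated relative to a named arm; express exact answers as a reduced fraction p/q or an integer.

class = planetary set [ratio 25/76 wanted; Willis about the carrier]
Willis with ω_ring = 0: ω_arm/ω_sun = N1/(N1+N3); set equal to 25/76  ⇒  N3/N1 = 1/(25/76) − 1 = 51/25
N3 = N1 + 2·N2  ⇒  N2/N1 = (N3/N1 − 1)/2 = (51/25 − 1)/2 = 13/25
smallest multiple with N1 ≥ 12 and N2 ≥ 10: k = 1  ⇒  N1 = 1·25 = 25, N2 = 1·13 = 13 (N1 ≤ 40, N2 ≤ 30, N2 ≠ N1 ✓), N3 = 25 + 2·13 = 51
check: N1/(N1+N3) with N1 = 25, N3 = 51 gives 25/76; |achieved − target| = 0 ≤ 1/304 ✓

N1=25 N2=13 achieved=25/76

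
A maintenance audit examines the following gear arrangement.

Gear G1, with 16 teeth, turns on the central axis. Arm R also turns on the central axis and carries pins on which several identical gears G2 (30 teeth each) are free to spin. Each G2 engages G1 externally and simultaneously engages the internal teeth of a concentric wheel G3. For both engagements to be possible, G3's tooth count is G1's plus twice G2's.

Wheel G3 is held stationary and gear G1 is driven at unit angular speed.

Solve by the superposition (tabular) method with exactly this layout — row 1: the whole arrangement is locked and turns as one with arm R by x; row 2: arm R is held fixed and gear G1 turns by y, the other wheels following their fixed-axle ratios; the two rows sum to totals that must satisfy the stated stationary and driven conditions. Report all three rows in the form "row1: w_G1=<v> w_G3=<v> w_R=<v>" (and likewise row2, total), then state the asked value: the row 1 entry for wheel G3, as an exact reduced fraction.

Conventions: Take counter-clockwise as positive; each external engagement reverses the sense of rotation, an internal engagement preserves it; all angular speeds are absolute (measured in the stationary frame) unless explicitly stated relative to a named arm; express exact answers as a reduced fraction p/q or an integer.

recognized (axles ride arm R): planetary set, 16/30/76 teeth
row 1 (train locked, turned with arm): all members turn x
row 2 — arm fixed, fixed-axis ratios: sun y, ring −(16/76)·y, arm 0
boundary: total ω_ring = x − (16/76)·y = 0 and total ω_sun = x + y = 1  ⇒  y = 19/23, x = 4/23
row 2 ring = −(16/76)·19/23 = -4/23
totals (row 1 + row 2): sun 4/23 + 19/23 = 1, ring 4/23 + (-4/23) = 0, arm 4/23 + 0 = 4/23
asked cell (row1, ring) = 4/23

row1: w_G1=4/23 w_G3=4/23 w_R=4/23
row2: w_G1=19/23 w_G3=-4/23 w_R=0
total: w_G1=1 w_G3=0 w_R=4/23
asked value: 4/23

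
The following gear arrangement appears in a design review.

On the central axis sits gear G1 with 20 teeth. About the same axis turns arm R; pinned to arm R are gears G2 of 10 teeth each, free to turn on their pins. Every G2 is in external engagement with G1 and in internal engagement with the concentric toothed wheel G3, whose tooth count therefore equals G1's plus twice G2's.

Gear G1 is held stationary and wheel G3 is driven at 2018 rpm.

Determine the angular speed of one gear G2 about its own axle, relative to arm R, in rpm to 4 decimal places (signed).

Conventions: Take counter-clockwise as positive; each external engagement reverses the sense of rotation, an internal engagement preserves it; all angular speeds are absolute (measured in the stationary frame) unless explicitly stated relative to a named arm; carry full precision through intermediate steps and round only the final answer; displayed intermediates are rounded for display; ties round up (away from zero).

+2690.6667 rpm

topology: planetary set — G1 20T / G2 10T / G3 40T, arm = carrier (Willis)
normalise by the input: solve with ω_ring = 1, then scale by 2018 rpm
ring teeth: 20 + 2·10 = 40
20(ω_sun−ω_arm) = −40(ω_ring−ω_arm),  ω_sun = 0, ω_ring = 1
20(0−ω_arm) = −40(1−ω_arm)  ⇒  60·ω_arm = 40  ⇒  ω_arm = 2/3
sun–planet mesh: 20·(0−2/3) = −10·(ω_p−ω_arm)  ⇒  ω_p−ω_arm = 4/3
scale: ω_p−ω_arm = 4/3 × 2018 rpm = +2690.6667 rpm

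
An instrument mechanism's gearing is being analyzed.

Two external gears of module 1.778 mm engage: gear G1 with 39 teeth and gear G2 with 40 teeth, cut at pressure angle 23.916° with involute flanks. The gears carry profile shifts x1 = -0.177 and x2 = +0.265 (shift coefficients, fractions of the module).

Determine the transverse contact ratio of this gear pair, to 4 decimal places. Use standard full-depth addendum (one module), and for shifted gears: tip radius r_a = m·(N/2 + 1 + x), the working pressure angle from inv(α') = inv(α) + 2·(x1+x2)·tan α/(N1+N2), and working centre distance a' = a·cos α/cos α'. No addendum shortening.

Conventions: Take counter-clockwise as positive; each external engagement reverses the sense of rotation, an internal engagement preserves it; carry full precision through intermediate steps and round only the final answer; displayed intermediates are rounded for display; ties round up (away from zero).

1.5295

recognized (one external pair, fixed centres): single-mesh tooth geometry, m = 1.778, N1 = 39, N2 = 40
base radii: r_b1 = 31.694175, r_b2 = 32.506846
tip radii: r_a1 = 36.134294, r_a2 = 37.809170
inv(α') = inv(23.916°) + 2·(-0.177+0.265)·tan α/(39+40) = 0.02704818  ⇒  α' = 24.20001°
a' = a·cos α / cos α' = 70.2310·cos 23.916°/cos 24.20001° = 70.386593
action lengths: √(r_a1²−r_b1²) = 17.354148, √(r_a2²−r_b2²) = 19.309021
base pitch p_b = π·m·cos α = 5.106163
CR = (17.354148 + 19.309021 − 70.386593·sin 24.20001°)/5.106163 = 1.529538
contact ratio ≈ 1.5295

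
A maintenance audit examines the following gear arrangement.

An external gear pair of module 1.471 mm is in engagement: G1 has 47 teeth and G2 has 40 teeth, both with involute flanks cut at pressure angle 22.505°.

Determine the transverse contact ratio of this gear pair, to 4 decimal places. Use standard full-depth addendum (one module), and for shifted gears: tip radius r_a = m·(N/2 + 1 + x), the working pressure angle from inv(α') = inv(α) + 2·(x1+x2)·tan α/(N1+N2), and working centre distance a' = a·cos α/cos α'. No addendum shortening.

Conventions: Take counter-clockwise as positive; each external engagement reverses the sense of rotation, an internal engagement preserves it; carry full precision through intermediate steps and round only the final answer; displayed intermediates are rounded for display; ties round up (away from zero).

1.6138

single-mesh involute tooth geometry (47T engaging 40T at module 1.471)
base radii: r_b1 = 31.935975, r_b2 = 27.179553
tip radii: r_a1 = 36.039500, r_a2 = 30.891000
no profile shift: α' = α, a' = a
action lengths: √(r_a1²−r_b1²) = 16.701469, √(r_a2²−r_b2²) = 14.680796
base pitch p_b = π·m·cos α = 4.269354
CR = (16.701469 + 14.680796 − 63.988500·sin 22.50500°)/4.269354 = 1.613773
contact ratio ≈ 1.6138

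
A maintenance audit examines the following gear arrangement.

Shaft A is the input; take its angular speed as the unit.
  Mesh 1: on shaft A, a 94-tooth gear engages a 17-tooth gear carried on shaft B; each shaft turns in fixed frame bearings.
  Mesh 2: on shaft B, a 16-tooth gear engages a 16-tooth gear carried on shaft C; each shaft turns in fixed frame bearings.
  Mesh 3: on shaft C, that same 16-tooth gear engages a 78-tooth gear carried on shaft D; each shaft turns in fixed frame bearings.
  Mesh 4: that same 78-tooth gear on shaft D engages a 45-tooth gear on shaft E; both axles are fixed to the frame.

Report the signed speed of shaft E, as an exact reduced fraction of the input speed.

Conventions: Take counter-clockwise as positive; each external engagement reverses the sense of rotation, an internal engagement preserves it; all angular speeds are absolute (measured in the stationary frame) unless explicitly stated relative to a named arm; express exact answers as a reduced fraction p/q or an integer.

4-mesh fixed-axis compound train (all bearings frame-fixed)
mesh 1 [94T→17T]: |ω|/ω_in = 1×94/17 = 94/17, sense flips to −
mesh 2 [16T→16T]: |ω|/ω_in = (94/17)×16/16 = 94/17, sense flips to +
mesh 3 [16T→78T]: |ω|/ω_in = (94/17)×16/78 = 752/663, sense flips to −
mesh 4 [78T→45T]: |ω|/ω_in = (752/663)×78/45 = 1504/765, sense flips to +
signed output speed (× input speed) = 1504/765

1504/765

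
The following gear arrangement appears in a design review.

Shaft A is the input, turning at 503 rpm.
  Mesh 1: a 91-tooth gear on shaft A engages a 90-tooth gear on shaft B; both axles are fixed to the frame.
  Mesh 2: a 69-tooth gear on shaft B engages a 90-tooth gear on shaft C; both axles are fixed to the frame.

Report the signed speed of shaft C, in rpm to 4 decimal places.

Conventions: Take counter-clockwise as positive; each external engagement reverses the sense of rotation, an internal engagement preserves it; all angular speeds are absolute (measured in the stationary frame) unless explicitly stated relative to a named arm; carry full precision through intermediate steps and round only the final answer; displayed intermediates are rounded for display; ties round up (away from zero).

+389.9181 rpm

recognized (3 fixed axles, 2 meshes): fixed-axis compound train
mesh 1 [91T→90T]: ω = 503.0000×91/90 = 508.5889 rpm, sense flips to −
mesh 2 [69T→90T]: ω = 508.5889×69/90 = 389.9181 rpm, sense flips to +
signed output speed = +389.9181 rpm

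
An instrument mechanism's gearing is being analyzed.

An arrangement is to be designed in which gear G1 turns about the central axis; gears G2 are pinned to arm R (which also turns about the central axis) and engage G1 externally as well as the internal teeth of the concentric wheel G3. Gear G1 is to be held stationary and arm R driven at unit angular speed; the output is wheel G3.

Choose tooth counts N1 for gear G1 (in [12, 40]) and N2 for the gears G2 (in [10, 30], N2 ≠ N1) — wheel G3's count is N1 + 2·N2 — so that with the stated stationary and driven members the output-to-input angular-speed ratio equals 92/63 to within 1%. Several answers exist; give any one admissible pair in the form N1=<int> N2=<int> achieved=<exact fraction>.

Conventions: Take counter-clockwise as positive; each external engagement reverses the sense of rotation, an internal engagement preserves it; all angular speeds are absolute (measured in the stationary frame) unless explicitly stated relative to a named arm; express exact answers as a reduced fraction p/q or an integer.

N1=29 N2=17 achieved=92/63

planetary set to be sized for 92/63 (Willis relation)
Willis with ω_sun = 0: ω_ring/ω_arm = (N1+N3)/N3; set equal to 92/63  ⇒  N3/N1 = 1/(92/63 − 1) = 63/29
N3 = N1 + 2·N2  ⇒  N2/N1 = (N3/N1 − 1)/2 = (63/29 − 1)/2 = 17/29
smallest multiple with N1 ≥ 12 and N2 ≥ 10: k = 1  ⇒  N1 = 1·29 = 29, N2 = 1·17 = 17 (N1 ≤ 40, N2 ≤ 30, N2 ≠ N1 ✓), N3 = 29 + 2·17 = 63
check: (N1+N3)/N3 with N1 = 29, N3 = 63 gives 92/63; |achieved − target| = 0 ≤ 23/1575 ✓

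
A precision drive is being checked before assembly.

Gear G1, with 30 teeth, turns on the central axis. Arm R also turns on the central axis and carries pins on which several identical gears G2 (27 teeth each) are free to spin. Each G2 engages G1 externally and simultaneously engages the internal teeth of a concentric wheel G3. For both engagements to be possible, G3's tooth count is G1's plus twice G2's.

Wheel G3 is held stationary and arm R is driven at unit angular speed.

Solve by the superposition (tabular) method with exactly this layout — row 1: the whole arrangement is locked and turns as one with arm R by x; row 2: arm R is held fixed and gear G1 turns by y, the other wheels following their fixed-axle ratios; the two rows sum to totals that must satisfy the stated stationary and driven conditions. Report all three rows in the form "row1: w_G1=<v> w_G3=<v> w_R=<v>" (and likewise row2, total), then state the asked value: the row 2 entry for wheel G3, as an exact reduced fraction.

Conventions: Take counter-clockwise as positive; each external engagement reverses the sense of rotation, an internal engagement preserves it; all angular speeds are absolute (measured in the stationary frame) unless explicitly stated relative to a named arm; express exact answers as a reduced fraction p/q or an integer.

class = planetary set [G3 = 30+2·27 = 84; Willis about the carrier]
row 1: whole set turns with the arm by x
row 2 (arm held, sun turns y): ω_ring = −(30/84)·y, ω_arm = 0
boundary: total ω_ring = x − (30/84)·y = 0 and total ω_arm = x = 1  ⇒  y = 14/5, x = 1
row 2 ring = −(30/84)·14/5 = -1
totals (row 1 + row 2): sun 1 + 14/5 = 19/5, ring 1 + (-1) = 0, arm 1 + 0 = 1
asked cell (row2, ring) = -1

row1: w_G1=1 w_G3=1 w_R=1
row2: w_G1=14/5 w_G3=-1 w_R=0
total: w_G1=19/5 w_G3=0 w_R=1
asked value: -1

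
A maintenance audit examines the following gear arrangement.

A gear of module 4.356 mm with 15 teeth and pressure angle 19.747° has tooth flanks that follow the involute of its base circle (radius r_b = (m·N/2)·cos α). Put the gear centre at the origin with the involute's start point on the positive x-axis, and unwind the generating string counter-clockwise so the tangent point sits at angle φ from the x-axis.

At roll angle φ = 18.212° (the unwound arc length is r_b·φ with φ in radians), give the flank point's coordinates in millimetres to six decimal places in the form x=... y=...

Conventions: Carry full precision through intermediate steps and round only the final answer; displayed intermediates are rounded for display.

x=32.263129 y=0.325850

single-mesh involute tooth geometry (15T wheel at module 4.356)
pitch radius r_p = m·N/2 = 4.356·15/2 = 32.670000
base radius r_b = r_p·cos α = 32.670000·cos 19.747° = 30.748798
roll angle φ = 18.212° = 0.31785936 rad
x = r_b·(cos φ + φ·sin φ) = 32.263129
y = r_b·(sin φ − φ·cos φ) = 0.325850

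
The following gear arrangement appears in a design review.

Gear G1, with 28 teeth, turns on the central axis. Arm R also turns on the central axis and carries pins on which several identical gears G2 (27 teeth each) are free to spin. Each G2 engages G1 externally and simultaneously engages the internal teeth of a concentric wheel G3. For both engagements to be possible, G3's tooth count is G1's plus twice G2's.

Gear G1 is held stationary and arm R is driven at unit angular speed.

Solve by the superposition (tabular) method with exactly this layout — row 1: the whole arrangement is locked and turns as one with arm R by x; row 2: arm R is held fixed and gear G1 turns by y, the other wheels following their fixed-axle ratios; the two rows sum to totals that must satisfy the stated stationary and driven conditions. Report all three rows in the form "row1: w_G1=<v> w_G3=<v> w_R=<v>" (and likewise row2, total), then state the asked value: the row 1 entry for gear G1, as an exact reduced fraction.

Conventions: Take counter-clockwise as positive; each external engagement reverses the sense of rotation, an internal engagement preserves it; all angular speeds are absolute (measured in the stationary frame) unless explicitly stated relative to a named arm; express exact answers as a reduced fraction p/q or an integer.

row1: w_G1=1 w_G3=1 w_R=1
row2: w_G1=-1 w_G3=14/41 w_R=0
total: w_G1=0 w_G3=55/41 w_R=1
asked value: 1

class = planetary set [G3 = 28+2·27 = 82; Willis about the carrier]
row 1 — lock + rotate with arm: ω_sun = ω_ring = ω_arm = x
row 2 — arm fixed, fixed-axis ratios: sun y, ring −(28/82)·y, arm 0
boundary: total ω_sun = x + y = 0 and total ω_arm = x = 1  ⇒  y = -1, x = 1
row 2 ring = −(28/82)·(-1) = 14/41
totals (row 1 + row 2): sun 1 + (-1) = 0, ring 1 + 14/41 = 55/41, arm 1 + 0 = 1
asked cell (row1, sun) = 1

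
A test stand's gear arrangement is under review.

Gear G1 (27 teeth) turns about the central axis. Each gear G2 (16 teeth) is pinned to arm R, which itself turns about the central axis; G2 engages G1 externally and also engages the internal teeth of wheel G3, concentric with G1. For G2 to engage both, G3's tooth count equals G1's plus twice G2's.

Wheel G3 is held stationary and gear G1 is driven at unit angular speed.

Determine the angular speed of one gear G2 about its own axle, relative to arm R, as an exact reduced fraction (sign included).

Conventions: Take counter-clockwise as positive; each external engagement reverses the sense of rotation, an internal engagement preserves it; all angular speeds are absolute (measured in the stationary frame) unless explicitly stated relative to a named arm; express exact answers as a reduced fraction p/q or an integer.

-1593/1376

topology: planetary set — G1 27T / G2 16T / G3 59T, arm = carrier (Willis)
ring teeth: 27 + 2·16 = 59
27(ω_sun−ω_arm) = −59(ω_ring−ω_arm),  ω_ring = 0, ω_sun = 1
27(1−ω_arm) = −59(0−ω_arm)  ⇒  86·ω_arm = 27  ⇒  ω_arm = 27/86
sun–planet mesh: 27·(1−27/86) = −16·(ω_p−ω_arm)  ⇒  ω_p−ω_arm = -1593/1376
exact speed ratio = -1593/1376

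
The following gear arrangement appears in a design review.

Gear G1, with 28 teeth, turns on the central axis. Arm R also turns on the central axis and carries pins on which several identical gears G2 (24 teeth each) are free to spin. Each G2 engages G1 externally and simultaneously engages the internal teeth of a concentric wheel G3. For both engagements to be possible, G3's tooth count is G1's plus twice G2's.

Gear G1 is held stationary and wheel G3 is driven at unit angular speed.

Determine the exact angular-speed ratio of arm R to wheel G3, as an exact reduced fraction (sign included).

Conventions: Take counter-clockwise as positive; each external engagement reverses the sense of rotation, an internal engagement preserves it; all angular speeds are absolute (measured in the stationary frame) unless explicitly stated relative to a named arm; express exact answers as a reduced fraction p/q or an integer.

19/26

topology: planetary set — G1 28T / G2 24T / G3 76T, arm = carrier (Willis)
ring teeth: 28 + 2·24 = 76
28(ω_sun−ω_arm) = −76(ω_ring−ω_arm),  ω_sun = 0, ω_ring = 1
28(0−ω_arm) = −76(1−ω_arm)  ⇒  104·ω_arm = 76  ⇒  ω_arm = 19/26
ω_out/ω_in = 19/26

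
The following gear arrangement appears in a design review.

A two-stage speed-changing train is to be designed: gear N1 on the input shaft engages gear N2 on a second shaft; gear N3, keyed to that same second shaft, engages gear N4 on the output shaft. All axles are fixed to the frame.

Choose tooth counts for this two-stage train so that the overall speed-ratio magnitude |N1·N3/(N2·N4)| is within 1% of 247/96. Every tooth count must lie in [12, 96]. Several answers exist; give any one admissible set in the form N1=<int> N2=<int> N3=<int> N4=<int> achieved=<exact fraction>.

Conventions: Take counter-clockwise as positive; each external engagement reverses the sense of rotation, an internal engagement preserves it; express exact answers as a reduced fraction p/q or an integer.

N1=13 N2=12 N3=38 N4=16 achieved=247/96

topology: fixed-axis compound train — 2 stages, target 247/96
target = 247/96 in lowest terms: an exact hit needs N1·N3 = k·247 and N2·N4 = k·96 for one integer k, every count in [12, 96]; additionally prefer no 1:1 stage (N1 ≠ N2, N3 ≠ N4)
k = 1: no 1:1-free in-range split of k·247 and k·96 into factor pairs; take k = 2
k = 2: N1·N3 = 494 = 13·38, N2·N4 = 192 = 12·16
achieved = 13·38/(12·16) = 247/96; |achieved − target| = 0 ≤ 247/9600 ✓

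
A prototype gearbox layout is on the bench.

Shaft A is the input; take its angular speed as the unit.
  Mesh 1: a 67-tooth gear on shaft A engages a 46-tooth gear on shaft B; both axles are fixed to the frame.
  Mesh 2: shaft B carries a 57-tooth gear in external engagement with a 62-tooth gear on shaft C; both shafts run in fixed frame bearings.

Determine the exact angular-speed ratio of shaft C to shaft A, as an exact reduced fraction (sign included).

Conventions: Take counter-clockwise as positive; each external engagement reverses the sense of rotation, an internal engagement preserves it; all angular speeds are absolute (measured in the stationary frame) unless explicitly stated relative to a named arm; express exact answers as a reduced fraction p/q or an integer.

class = fixed-axis compound train [2 meshes; 2 ratios multiply, 2 sense flips]
mesh 1 [67T→46T]: running ratio 67/46, sense −
mesh 2 [57T→62T]: running ratio 3819/2852, sense +
ω_out/ω_in = 3819/2852

3819/2852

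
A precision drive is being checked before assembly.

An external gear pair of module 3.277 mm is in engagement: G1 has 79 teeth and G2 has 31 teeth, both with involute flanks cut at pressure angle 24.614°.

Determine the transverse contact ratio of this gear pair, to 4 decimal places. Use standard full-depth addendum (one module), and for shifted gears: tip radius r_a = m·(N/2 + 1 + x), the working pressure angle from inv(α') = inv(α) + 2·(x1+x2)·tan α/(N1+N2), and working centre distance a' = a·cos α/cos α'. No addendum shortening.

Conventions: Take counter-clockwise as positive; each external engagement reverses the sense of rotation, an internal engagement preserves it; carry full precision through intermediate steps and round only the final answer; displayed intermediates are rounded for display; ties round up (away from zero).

topology: single-mesh involute geometry — m = 3.277, 79T/31T pair
base radii: r_b1 = 117.679716, r_b2 = 46.178116
tip radii: r_a1 = 132.718500, r_a2 = 54.070500
no profile shift: α' = α, a' = a
action lengths: √(r_a1²−r_b1²) = 61.365175, √(r_a2²−r_b2²) = 28.128287
base pitch p_b = π·m·cos α = 9.359537
CR = (61.365175 + 28.128287 − 180.235000·sin 24.61400°)/9.359537 = 1.541214
contact ratio ≈ 1.5412

1.5412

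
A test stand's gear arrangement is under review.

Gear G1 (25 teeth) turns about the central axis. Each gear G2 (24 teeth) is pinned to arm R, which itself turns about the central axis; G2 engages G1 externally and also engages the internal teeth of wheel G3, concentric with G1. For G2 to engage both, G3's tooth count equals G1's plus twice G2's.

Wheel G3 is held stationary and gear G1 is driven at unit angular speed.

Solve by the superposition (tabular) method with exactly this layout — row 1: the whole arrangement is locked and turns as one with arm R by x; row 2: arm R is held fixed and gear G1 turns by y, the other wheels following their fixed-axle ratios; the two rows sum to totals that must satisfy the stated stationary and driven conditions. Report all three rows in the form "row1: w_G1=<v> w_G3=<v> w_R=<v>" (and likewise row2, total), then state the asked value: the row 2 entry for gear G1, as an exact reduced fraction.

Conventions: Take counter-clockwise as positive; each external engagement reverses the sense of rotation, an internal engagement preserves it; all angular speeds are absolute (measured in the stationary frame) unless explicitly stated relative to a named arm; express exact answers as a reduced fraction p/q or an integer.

row1: w_G1=25/98 w_G3=25/98 w_R=25/98
row2: w_G1=73/98 w_G3=-25/98 w_R=0
total: w_G1=1 w_G3=0 w_R=25/98
asked value: 73/98

recognized (axles ride arm R): planetary set, 25/24/73 teeth
row 1 — lock + rotate with arm: ω_sun = ω_ring = ω_arm = x
row 2: sun turns y, ring = −(25/73)·y, arm 0
boundary: total ω_ring = x − (25/73)·y = 0 and total ω_sun = x + y = 1  ⇒  y = 73/98, x = 25/98
row 2 ring = −(25/73)·73/98 = -25/98
totals (row 1 + row 2): sun 25/98 + 73/98 = 1, ring 25/98 + (-25/98) = 0, arm 25/98 + 0 = 25/98
asked cell (row2, sun) = 73/98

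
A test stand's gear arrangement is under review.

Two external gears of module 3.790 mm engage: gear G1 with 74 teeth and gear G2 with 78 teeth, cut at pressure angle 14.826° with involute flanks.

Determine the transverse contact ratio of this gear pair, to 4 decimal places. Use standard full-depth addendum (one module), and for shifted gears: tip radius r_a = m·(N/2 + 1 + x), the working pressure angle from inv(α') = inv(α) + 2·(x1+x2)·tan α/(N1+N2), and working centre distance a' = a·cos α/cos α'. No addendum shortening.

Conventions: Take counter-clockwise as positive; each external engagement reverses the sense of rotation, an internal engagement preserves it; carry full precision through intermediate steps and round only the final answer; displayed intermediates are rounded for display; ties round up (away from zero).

2.2218

recognized (one external pair, fixed centres): single-mesh tooth geometry, m = 3.790, N1 = 74, N2 = 78
base radii: r_b1 = 135.561375, r_b2 = 142.889017
tip radii: r_a1 = 144.020000, r_a2 = 151.600000
no profile shift: α' = α, a' = a
action lengths: √(r_a1²−r_b1²) = 48.629971, √(r_a2²−r_b2²) = 50.648682
base pitch p_b = π·m·cos α = 11.510233
CR = (48.629971 + 50.648682 − 288.040000·sin 14.82600°)/11.510233 = 2.221822
contact ratio ≈ 2.2218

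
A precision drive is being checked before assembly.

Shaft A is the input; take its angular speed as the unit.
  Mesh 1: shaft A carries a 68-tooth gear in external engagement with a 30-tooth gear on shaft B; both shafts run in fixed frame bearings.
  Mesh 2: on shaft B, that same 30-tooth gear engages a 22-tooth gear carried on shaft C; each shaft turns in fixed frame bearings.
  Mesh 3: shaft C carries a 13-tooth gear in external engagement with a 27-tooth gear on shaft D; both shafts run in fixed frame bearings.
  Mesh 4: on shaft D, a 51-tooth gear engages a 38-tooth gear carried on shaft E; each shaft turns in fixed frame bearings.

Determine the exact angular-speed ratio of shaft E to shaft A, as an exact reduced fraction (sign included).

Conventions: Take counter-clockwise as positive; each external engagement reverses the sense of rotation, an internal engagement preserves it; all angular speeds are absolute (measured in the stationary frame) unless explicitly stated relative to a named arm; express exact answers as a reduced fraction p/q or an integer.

3757/1881

class = fixed-axis compound train [4 meshes; 4 ratios multiply, 4 sense flips]
mesh 1 [68T→30T]: running ratio 34/15, sense −
mesh 2 [30T→22T]: running ratio 34/11, sense +
mesh 3 [13T→27T]: running ratio 442/297, sense −
mesh 4 [51T→38T]: running ratio 3757/1881, sense +
ω_out/ω_in = 3757/1881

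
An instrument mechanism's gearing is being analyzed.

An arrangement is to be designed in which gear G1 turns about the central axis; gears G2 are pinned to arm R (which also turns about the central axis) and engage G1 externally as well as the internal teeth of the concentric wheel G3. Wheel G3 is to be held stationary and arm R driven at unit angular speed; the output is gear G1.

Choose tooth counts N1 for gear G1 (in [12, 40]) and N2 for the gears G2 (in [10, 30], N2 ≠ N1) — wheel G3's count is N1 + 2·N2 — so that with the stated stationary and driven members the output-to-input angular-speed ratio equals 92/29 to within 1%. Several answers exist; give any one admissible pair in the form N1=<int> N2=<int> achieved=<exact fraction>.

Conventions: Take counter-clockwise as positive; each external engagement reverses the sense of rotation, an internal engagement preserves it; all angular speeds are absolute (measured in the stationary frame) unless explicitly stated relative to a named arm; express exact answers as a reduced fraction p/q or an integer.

N1=29 N2=17 achieved=92/29

class = planetary set [ratio 92/29 wanted; Willis about the carrier]
Willis with ω_ring = 0: ω_sun/ω_arm = (N1+N3)/N1; set equal to 92/29  ⇒  N3/N1 = 92/29 − 1 = 63/29
N3 = N1 + 2·N2  ⇒  N2/N1 = (N3/N1 − 1)/2 = (63/29 − 1)/2 = 17/29
smallest multiple with N1 ≥ 12 and N2 ≥ 10: k = 1  ⇒  N1 = 1·29 = 29, N2 = 1·17 = 17 (N1 ≤ 40, N2 ≤ 30, N2 ≠ N1 ✓), N3 = 29 + 2·17 = 63
check: (N1+N3)/N1 with N1 = 29, N3 = 63 gives 92/29; |achieved − target| = 0 ≤ 23/725 ✓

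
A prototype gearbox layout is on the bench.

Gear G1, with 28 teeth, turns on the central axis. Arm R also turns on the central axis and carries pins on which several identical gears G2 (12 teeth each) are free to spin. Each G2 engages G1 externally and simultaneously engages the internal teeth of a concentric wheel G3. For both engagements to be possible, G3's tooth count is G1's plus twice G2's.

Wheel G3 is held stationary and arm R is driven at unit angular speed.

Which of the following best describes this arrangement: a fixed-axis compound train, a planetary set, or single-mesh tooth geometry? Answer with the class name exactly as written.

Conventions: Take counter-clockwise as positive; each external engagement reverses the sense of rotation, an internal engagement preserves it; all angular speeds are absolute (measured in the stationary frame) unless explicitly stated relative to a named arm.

planetary set

recognized (axles ride arm R): planetary set, 28/12/52 teeth
classification: planetary set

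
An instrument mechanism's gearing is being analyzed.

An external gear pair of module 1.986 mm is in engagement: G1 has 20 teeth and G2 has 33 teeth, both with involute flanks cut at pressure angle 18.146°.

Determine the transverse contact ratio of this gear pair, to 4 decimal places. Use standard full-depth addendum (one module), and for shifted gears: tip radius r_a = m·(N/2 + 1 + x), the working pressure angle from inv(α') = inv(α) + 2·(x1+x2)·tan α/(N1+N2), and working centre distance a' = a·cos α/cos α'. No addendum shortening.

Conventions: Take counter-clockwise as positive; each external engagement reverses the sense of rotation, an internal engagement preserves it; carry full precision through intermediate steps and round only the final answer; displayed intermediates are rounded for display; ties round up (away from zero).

1.6949

topology: single-mesh involute geometry — m = 1.986, 20T/33T pair
base radii: r_b1 = 18.872283, r_b2 = 31.139266
tip radii: r_a1 = 21.846000, r_a2 = 34.755000
no profile shift: α' = α, a' = a
action lengths: √(r_a1²−r_b1²) = 11.003848, √(r_a2²−r_b2²) = 15.435547
base pitch p_b = π·m·cos α = 5.928902
CR = (11.003848 + 15.435547 − 52.629000·sin 18.14600°)/5.928902 = 1.694858
contact ratio ≈ 1.6949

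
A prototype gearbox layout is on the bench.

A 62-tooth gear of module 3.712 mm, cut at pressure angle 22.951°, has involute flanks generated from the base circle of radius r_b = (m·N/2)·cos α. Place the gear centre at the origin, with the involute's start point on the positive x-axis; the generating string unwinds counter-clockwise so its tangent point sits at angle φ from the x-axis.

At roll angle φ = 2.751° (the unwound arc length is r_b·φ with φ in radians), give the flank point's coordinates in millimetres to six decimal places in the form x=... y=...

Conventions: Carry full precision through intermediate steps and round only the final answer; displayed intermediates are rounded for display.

single-mesh involute tooth geometry (62T wheel at module 3.712)
pitch radius r_p = m·N/2 = 3.712·62/2 = 115.072000
base radius r_b = r_p·cos α = 115.072000·cos 22.951° = 105.962748
roll angle φ = 2.751° = 0.04801401 rad
x = r_b·(cos φ + φ·sin φ) = 106.084818
y = r_b·(sin φ − φ·cos φ) = 0.003909

x=106.084818 y=0.003909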